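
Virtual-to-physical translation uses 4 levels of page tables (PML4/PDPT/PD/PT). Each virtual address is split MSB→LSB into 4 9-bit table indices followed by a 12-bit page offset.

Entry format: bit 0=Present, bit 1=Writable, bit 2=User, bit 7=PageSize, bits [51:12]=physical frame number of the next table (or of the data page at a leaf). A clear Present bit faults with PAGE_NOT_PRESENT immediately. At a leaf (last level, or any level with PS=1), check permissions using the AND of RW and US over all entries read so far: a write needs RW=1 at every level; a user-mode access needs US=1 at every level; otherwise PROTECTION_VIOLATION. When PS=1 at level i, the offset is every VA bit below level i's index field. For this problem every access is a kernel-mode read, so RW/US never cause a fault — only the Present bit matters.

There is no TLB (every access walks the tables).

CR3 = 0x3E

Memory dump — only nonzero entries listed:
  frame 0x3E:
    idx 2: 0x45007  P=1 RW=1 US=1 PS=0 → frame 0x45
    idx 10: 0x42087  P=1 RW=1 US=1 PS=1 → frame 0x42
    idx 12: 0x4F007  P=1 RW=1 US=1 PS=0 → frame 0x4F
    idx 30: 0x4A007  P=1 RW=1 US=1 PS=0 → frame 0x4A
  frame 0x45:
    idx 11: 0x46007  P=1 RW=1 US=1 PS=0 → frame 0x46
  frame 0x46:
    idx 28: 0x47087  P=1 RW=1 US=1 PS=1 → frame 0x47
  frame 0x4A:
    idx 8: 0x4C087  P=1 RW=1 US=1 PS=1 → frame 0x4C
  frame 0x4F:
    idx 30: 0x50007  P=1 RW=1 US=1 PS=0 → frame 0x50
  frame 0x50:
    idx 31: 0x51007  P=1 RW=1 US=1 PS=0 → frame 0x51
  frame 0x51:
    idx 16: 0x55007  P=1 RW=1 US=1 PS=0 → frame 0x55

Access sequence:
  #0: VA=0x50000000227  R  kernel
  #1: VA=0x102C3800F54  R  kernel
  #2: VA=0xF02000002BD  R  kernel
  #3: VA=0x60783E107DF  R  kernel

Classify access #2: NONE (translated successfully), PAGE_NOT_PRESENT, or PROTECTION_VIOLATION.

Walk each access:
#0 VA=0x50000000227 (r,kernel):
  lvl0: tbl 0x3E, slot 10 ⇒ 0x42087 (P1/RW1/US1/PS1)
  ✓ 0x42227 (huge @L0)  — 1 lookups
#1 VA=0x102C3800F54 (r,kernel):
  lvl0: tbl 0x3E, slot 2 ⇒ 0x45007 (P1/RW1/US1/PS0)
  lvl1: tbl 0x45, slot 11 ⇒ 0x46007 (P1/RW1/US1/PS0)
  lvl2: tbl 0x46, slot 28 ⇒ 0x47087 (P1/RW1/US1/PS1)
  ✓ 0x47F54 (huge @L2)  — 3 lookups
#2 VA=0xF02000002BD (r,kernel):
  lvl0: tbl 0x3E, slot 30 ⇒ 0x4A007 (P1/RW1/US1/PS0)
  lvl1: tbl 0x4A, slot 8 ⇒ 0x4C087 (P1/RW1/US1/PS1)
  ✓ 0x4C2BD (huge @L1)  — 2 lookups
#3 VA=0x60783E107DF (r,kernel):
  lvl0: tbl 0x3E, slot 12 ⇒ 0x4F007 (P1/RW1/US1/PS0)
  lvl1: tbl 0x4F, slot 30 ⇒ 0x50007 (P1/RW1/US1/PS0)
  lvl2: tbl 0x50, slot 31 ⇒ 0x51007 (P1/RW1/US1/PS0)
  lvl3: tbl 0x51, slot 16 ⇒ 0x55007 (P1/RW1/US1/PS0)
  ✓ 0x557DF  — 4 lookups

Access #2 fault: NONE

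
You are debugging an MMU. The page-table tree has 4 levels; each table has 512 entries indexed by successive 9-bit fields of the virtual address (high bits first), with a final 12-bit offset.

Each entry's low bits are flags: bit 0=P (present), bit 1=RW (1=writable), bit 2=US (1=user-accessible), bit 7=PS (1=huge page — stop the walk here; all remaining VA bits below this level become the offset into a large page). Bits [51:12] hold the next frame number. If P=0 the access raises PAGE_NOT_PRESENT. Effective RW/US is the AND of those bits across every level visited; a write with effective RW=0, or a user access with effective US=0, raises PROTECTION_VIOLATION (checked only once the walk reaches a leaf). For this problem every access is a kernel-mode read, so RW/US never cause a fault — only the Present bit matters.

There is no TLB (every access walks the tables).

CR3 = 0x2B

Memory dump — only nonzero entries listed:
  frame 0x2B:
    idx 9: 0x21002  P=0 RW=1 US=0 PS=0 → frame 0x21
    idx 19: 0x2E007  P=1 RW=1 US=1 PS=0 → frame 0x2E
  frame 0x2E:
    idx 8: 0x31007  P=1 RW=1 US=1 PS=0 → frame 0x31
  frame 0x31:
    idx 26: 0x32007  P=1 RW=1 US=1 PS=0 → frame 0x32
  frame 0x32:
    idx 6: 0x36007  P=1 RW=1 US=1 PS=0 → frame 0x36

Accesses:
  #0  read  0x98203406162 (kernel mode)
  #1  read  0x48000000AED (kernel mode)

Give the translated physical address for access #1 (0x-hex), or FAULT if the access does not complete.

Walk each access:
#0 VA=0x98203406162 (r,kernel):
  L0 @0x2B[19] → 0x2E007  P=1,RW=1,US=1,PS=0
  L1 @0x2E[8] → 0x31007  P=1,RW=1,US=1,PS=0
  L2 @0x31[26] → 0x32007  P=1,RW=1,US=1,PS=0
  L3 @0x32[6] → 0x36007  P=1,RW=1,US=1,PS=0
  ✓ 0x36162  — 4 lookups
#1 VA=0x48000000AED (r,kernel):
  L0 @0x2B[9] → 0x21002  P=0,RW=1,US=0,PS=0
  → PAGE_NOT_PRESENT  (1 entries read)

Access #1 PA: FAULT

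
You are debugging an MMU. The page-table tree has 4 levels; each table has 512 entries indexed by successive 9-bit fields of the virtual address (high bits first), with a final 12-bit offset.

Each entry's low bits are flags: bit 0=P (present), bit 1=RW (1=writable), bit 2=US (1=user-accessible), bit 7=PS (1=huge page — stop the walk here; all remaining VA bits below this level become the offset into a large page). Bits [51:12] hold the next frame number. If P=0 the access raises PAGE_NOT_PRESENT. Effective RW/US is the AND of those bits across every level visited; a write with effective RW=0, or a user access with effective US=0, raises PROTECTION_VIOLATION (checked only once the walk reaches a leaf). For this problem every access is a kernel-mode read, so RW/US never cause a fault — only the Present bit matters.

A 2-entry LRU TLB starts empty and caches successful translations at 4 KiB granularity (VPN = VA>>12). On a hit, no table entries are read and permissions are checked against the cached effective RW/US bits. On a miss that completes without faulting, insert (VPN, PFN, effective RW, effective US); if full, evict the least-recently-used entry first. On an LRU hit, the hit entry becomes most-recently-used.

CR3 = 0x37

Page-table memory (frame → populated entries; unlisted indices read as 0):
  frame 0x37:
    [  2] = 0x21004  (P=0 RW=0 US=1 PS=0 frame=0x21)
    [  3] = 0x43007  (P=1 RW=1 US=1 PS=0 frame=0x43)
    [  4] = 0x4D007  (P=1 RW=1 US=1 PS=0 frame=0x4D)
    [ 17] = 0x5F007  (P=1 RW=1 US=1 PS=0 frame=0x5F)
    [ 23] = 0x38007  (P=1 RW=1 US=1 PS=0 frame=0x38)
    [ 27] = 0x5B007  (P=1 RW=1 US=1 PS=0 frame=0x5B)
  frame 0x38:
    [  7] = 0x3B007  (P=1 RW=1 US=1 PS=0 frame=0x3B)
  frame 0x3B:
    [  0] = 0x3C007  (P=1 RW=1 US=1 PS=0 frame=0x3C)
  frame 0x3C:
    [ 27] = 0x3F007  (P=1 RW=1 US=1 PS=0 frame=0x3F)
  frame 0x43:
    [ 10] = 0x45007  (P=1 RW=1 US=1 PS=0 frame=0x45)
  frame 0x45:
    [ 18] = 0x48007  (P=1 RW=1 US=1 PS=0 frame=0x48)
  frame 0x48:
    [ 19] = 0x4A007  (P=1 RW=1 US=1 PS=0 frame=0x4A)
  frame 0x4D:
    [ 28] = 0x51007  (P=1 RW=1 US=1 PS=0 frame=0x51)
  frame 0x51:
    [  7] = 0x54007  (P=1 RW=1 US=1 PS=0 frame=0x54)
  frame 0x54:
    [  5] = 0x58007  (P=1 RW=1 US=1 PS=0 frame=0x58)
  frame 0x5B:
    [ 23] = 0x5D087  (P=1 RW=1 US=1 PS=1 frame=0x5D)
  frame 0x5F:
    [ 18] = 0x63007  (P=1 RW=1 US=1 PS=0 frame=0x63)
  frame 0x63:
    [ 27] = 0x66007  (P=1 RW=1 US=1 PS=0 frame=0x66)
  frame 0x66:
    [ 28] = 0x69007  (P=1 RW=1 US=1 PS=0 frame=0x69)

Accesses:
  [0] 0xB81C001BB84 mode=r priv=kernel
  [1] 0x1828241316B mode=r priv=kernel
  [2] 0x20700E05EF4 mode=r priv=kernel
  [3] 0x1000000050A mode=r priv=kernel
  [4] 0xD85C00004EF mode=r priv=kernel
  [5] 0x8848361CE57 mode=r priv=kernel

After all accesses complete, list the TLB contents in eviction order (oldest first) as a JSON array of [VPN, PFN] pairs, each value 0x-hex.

Trace:
#0 VA=0xB81C001BB84 (r,kernel):
  L0 @0x37[23] → 0x38007  P=1,RW=1,US=1,PS=0
  L1 @0x38[7] → 0x3B007  P=1,RW=1,US=1,PS=0
  L2 @0x3B[0] → 0x3C007  P=1,RW=1,US=1,PS=0
  L3 @0x3C[27] → 0x3F007  P=1,RW=1,US=1,PS=0
  ⇒ phys 0x3FB84  [4 reads]
#1 VA=0x1828241316B (r,kernel):
  L0 @0x37[3] → 0x43007  P=1,RW=1,US=1,PS=0
  L1 @0x43[10] → 0x45007  P=1,RW=1,US=1,PS=0
  L2 @0x45[18] → 0x48007  P=1,RW=1,US=1,PS=0
  L3 @0x48[19] → 0x4A007  P=1,RW=1,US=1,PS=0
  ⇒ phys 0x4A16B  [4 reads]
#2 VA=0x20700E05EF4 (r,kernel):
  L0 @0x37[4] → 0x4D007  P=1,RW=1,US=1,PS=0
  L1 @0x4D[28] → 0x51007  P=1,RW=1,US=1,PS=0
  L2 @0x51[7] → 0x54007  P=1,RW=1,US=1,PS=0
  L3 @0x54[5] → 0x58007  P=1,RW=1,US=1,PS=0
  ⇒ phys 0x58EF4  [4 reads]
#3 VA=0x1000000050A (r,kernel):
  L0 @0x37[2] → 0x21004  P=0,RW=0,US=1,PS=0
  → PAGE_NOT_PRESENT  (1 entries read)
#4 VA=0xD85C00004EF (r,kernel):
  L0 @0x37[27] → 0x5B007  P=1,RW=1,US=1,PS=0
  L1 @0x5B[23] → 0x5D087  P=1,RW=1,US=1,PS=1
  ⇒ phys 0x5D4EF (huge @L1)  [2 reads]
#5 VA=0x8848361CE57 (r,kernel):
  L0 @0x37[17] → 0x5F007  P=1,RW=1,US=1,PS=0
  L1 @0x5F[18] → 0x63007  P=1,RW=1,US=1,PS=0
  L2 @0x63[27] → 0x66007  P=1,RW=1,US=1,PS=0
  L3 @0x66[28] → 0x69007  P=1,RW=1,US=1,PS=0
  ⇒ phys 0x69E57  [4 reads]

TLB: [["0xD85C0000", "0x5D"], ["0x8848361C", "0x69"]]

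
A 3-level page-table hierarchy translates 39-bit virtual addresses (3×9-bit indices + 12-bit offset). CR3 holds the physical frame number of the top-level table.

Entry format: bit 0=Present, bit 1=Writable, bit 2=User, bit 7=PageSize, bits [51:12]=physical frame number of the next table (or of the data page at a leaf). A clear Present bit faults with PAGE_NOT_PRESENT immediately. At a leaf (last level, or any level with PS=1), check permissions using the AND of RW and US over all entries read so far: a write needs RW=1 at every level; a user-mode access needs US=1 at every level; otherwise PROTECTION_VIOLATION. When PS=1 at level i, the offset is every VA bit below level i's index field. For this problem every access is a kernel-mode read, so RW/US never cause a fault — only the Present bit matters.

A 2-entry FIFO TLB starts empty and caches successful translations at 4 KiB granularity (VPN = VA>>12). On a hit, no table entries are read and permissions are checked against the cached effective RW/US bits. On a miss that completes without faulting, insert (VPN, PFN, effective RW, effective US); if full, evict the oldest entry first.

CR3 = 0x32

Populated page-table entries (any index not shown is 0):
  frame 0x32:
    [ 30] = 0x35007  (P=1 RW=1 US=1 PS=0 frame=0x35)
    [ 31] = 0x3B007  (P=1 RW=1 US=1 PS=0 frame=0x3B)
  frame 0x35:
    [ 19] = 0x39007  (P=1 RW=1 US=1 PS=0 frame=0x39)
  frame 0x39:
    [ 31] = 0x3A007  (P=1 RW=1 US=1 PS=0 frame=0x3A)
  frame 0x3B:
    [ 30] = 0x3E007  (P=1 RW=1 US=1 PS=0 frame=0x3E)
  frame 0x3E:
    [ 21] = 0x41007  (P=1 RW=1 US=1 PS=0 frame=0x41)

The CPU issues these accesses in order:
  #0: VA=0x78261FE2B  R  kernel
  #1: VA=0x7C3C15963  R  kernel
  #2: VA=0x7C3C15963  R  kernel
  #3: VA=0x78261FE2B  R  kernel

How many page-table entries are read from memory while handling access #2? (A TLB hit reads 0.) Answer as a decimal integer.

Trace:
#0 VA=0x78261FE2B (r,kernel):
  [0] read 0x32 idx=30: raw=0x35007 flags P=1 W=1 U=1 S=0
  [1] read 0x35 idx=19: raw=0x39007 flags P=1 W=1 U=1 S=0
  [2] read 0x39 idx=31: raw=0x3A007 flags P=1 W=1 U=1 S=0
  ✓ 0x3AE2B  — 3 lookups
#1 VA=0x7C3C15963 (r,kernel):
  [0] read 0x32 idx=31: raw=0x3B007 flags P=1 W=1 U=1 S=0
  [1] read 0x3B idx=30: raw=0x3E007 flags P=1 W=1 U=1 S=0
  [2] read 0x3E idx=21: raw=0x41007 flags P=1 W=1 U=1 S=0
  ✓ 0x41963  — 3 lookups
#2 VA=0x7C3C15963 (r,kernel):
  TLB hit vpn=0x7C3C15 → PA=0x41963
#3 VA=0x78261FE2B (r,kernel):
  TLB hit vpn=0x78261F → PA=0x3AE2B

Entries read for #2: 0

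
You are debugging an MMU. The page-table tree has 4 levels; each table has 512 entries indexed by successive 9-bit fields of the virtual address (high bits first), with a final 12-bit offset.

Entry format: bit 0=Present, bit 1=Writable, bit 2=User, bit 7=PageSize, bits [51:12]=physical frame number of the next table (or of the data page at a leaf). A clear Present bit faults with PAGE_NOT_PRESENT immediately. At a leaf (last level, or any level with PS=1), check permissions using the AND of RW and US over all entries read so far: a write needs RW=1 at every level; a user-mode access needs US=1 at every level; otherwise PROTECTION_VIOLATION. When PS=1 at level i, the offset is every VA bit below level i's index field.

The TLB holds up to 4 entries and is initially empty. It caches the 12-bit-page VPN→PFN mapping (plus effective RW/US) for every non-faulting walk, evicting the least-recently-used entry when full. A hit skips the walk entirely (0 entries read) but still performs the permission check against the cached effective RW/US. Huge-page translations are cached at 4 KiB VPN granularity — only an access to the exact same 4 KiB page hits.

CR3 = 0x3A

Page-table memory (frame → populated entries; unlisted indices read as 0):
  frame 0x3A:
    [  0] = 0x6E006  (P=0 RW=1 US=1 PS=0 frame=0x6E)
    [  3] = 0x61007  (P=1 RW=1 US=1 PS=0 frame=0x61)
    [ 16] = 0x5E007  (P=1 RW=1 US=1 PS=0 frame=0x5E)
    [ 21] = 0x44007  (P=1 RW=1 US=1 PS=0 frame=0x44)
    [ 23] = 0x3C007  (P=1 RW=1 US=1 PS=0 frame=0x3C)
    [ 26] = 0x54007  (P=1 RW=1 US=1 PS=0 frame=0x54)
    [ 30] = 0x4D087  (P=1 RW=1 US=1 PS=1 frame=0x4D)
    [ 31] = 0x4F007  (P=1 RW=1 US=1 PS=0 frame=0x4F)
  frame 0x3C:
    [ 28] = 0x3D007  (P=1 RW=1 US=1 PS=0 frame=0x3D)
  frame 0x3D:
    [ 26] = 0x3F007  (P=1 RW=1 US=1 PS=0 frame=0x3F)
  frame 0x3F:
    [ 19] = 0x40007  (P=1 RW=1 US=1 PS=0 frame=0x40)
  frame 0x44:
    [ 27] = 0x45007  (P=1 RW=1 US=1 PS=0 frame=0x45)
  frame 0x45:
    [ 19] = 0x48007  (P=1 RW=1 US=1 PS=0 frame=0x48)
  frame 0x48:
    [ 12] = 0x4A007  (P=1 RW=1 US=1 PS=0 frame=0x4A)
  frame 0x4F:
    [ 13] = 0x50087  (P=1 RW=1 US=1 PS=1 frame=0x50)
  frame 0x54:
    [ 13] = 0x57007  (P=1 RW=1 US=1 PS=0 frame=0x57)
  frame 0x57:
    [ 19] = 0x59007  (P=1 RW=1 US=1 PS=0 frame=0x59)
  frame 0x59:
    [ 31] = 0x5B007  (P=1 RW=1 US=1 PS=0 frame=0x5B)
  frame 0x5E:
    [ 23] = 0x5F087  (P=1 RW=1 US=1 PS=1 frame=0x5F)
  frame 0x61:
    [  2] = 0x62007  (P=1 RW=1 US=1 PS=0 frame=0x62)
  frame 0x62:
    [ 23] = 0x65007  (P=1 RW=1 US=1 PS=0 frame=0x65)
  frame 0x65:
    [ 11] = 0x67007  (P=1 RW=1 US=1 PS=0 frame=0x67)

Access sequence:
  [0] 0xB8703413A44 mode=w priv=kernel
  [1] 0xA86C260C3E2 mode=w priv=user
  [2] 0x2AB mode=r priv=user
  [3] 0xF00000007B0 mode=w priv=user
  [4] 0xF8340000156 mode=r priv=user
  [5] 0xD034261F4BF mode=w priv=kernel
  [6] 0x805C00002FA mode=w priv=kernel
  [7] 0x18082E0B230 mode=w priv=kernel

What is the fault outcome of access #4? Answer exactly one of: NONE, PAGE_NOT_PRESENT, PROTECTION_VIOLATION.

Trace:
#0 VA=0xB8703413A44 (w,kernel):
  L0 @0x3A[23] → 0x3C007  P=1,RW=1,US=1,PS=0
  L1 @0x3C[28] → 0x3D007  P=1,RW=1,US=1,PS=0
  L2 @0x3D[26] → 0x3F007  P=1,RW=1,US=1,PS=0
  L3 @0x3F[19] → 0x40007  P=1,RW=1,US=1,PS=0
  ✓ 0x40A44  — 4 lookups
#1 VA=0xA86C260C3E2 (w,user):
  L0 @0x3A[21] → 0x44007  P=1,RW=1,US=1,PS=0
  L1 @0x44[27] → 0x45007  P=1,RW=1,US=1,PS=0
  L2 @0x45[19] → 0x48007  P=1,RW=1,US=1,PS=0
  L3 @0x48[12] → 0x4A007  P=1,RW=1,US=1,PS=0
  ✓ 0x4A3E2  — 4 lookups
#2 VA=0x2AB (r,user):
  L0 @0x3A[0] → 0x6E006  P=0,RW=1,US=1,PS=0
  ⇒ fault: PAGE_NOT_PRESENT  — 1 lookups
#3 VA=0xF00000007B0 (w,user):
  L0 @0x3A[30] → 0x4D087  P=1,RW=1,US=1,PS=1
  ✓ 0x4D7B0 (huge @L0)  — 1 lookups
#4 VA=0xF8340000156 (r,user):
  L0 @0x3A[31] → 0x4F007  P=1,RW=1,US=1,PS=0
  L1 @0x4F[13] → 0x50087  P=1,RW=1,US=1,PS=1
  ✓ 0x50156 (huge @L1)  — 2 lookups
#5 VA=0xD034261F4BF (w,kernel):
  L0 @0x3A[26] → 0x54007  P=1,RW=1,US=1,PS=0
  L1 @0x54[13] → 0x57007  P=1,RW=1,US=1,PS=0
  L2 @0x57[19] → 0x59007  P=1,RW=1,US=1,PS=0
  L3 @0x59[31] → 0x5B007  P=1,RW=1,US=1,PS=0
  ✓ 0x5B4BF  — 4 lookups
#6 VA=0x805C00002FA (w,kernel):
  L0 @0x3A[16] → 0x5E007  P=1,RW=1,US=1,PS=0
  L1 @0x5E[23] → 0x5F087  P=1,RW=1,US=1,PS=1
  ✓ 0x5F2FA (huge @L1)  — 2 lookups
#7 VA=0x18082E0B230 (w,kernel):
  L0 @0x3A[3] → 0x61007  P=1,RW=1,US=1,PS=0
  L1 @0x61[2] → 0x62007  P=1,RW=1,US=1,PS=0
  L2 @0x62[23] → 0x65007  P=1,RW=1,US=1,PS=0
  L3 @0x65[11] → 0x67007  P=1,RW=1,US=1,PS=0
  ✓ 0x67230  — 4 lookups

Access #4 fault: NONE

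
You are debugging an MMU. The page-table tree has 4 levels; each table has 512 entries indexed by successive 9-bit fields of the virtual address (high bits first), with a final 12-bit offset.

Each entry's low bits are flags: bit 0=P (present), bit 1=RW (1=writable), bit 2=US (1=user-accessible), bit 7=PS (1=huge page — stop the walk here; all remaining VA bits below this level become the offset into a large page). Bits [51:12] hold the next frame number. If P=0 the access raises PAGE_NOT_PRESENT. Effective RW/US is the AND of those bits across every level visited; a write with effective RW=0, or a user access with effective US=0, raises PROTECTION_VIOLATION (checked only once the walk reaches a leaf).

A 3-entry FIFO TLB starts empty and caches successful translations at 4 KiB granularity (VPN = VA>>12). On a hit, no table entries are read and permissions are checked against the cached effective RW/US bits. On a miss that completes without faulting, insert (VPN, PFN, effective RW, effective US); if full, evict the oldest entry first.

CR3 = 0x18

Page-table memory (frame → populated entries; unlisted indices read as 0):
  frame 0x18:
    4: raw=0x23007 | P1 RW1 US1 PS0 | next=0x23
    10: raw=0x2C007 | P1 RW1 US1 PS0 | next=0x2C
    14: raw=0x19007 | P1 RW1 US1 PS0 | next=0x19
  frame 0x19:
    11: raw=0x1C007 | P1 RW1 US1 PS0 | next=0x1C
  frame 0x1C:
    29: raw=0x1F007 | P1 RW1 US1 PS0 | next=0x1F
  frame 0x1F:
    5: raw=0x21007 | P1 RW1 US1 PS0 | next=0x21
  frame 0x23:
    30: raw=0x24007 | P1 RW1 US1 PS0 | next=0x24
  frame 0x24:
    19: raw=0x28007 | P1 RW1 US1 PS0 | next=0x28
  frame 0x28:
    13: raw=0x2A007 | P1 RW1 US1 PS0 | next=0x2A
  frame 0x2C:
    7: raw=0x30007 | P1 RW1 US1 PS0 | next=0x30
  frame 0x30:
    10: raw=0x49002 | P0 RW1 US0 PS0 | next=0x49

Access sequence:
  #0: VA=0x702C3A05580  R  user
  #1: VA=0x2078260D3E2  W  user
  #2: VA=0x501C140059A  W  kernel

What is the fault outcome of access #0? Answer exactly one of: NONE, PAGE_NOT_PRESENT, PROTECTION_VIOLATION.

Trace:
#0 VA=0x702C3A05580 (r,user):
  [0] read 0x18 idx=14: raw=0x19007 flags P=1 W=1 U=1 S=0
  [1] read 0x19 idx=11: raw=0x1C007 flags P=1 W=1 U=1 S=0
  [2] read 0x1C idx=29: raw=0x1F007 flags P=1 W=1 U=1 S=0
  [3] read 0x1F idx=5: raw=0x21007 flags P=1 W=1 U=1 S=0
  → PA=0x21580  (4 entries read)
#1 VA=0x2078260D3E2 (w,user):
  [0] read 0x18 idx=4: raw=0x23007 flags P=1 W=1 U=1 S=0
  [1] read 0x23 idx=30: raw=0x24007 flags P=1 W=1 U=1 S=0
  [2] read 0x24 idx=19: raw=0x28007 flags P=1 W=1 U=1 S=0
  [3] read 0x28 idx=13: raw=0x2A007 flags P=1 W=1 U=1 S=0
  → PA=0x2A3E2  (4 entries read)
#2 VA=0x501C140059A (w,kernel):
  [0] read 0x18 idx=10: raw=0x2C007 flags P=1 W=1 U=1 S=0
  [1] read 0x2C idx=7: raw=0x30007 flags P=1 W=1 U=1 S=0
  [2] read 0x30 idx=10: raw=0x49002 flags P=0 W=1 U=0 S=0
  ⇒ fault: PAGE_NOT_PRESENT  — 3 lookups

Access #0 fault: NONE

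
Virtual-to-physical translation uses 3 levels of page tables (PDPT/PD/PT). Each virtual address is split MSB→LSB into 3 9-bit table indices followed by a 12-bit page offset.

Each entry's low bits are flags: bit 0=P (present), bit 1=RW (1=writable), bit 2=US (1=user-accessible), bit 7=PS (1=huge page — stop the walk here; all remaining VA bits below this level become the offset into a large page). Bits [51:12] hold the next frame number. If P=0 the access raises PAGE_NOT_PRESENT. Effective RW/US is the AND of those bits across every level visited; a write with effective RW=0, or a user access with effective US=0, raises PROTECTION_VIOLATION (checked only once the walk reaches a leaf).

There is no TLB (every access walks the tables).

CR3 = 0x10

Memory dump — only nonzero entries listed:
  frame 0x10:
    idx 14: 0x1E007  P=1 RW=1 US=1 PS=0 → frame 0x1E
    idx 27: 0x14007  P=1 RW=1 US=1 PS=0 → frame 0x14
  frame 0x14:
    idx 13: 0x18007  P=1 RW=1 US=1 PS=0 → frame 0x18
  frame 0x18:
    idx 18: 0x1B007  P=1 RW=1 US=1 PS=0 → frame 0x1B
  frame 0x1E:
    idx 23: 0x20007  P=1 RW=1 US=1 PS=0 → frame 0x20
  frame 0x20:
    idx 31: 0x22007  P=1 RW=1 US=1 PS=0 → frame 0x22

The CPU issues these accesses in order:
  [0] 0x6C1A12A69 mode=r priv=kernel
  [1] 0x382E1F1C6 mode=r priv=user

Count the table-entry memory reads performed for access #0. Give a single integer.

Per-access translation:
#0 VA=0x6C1A12A69 (r,kernel):
  [0] read 0x10 idx=27: raw=0x14007 flags P=1 W=1 U=1 S=0
  [1] read 0x14 idx=13: raw=0x18007 flags P=1 W=1 U=1 S=0
  [2] read 0x18 idx=18: raw=0x1B007 flags P=1 W=1 U=1 S=0
  ✓ 0x1BA69  — 3 lookups
#1 VA=0x382E1F1C6 (r,user):
  [0] read 0x10 idx=14: raw=0x1E007 flags P=1 W=1 U=1 S=0
  [1] read 0x1E idx=23: raw=0x20007 flags P=1 W=1 U=1 S=0
  [2] read 0x20 idx=31: raw=0x22007 flags P=1 W=1 U=1 S=0
  ✓ 0x221C6  — 3 lookups

Entries read for #0: 3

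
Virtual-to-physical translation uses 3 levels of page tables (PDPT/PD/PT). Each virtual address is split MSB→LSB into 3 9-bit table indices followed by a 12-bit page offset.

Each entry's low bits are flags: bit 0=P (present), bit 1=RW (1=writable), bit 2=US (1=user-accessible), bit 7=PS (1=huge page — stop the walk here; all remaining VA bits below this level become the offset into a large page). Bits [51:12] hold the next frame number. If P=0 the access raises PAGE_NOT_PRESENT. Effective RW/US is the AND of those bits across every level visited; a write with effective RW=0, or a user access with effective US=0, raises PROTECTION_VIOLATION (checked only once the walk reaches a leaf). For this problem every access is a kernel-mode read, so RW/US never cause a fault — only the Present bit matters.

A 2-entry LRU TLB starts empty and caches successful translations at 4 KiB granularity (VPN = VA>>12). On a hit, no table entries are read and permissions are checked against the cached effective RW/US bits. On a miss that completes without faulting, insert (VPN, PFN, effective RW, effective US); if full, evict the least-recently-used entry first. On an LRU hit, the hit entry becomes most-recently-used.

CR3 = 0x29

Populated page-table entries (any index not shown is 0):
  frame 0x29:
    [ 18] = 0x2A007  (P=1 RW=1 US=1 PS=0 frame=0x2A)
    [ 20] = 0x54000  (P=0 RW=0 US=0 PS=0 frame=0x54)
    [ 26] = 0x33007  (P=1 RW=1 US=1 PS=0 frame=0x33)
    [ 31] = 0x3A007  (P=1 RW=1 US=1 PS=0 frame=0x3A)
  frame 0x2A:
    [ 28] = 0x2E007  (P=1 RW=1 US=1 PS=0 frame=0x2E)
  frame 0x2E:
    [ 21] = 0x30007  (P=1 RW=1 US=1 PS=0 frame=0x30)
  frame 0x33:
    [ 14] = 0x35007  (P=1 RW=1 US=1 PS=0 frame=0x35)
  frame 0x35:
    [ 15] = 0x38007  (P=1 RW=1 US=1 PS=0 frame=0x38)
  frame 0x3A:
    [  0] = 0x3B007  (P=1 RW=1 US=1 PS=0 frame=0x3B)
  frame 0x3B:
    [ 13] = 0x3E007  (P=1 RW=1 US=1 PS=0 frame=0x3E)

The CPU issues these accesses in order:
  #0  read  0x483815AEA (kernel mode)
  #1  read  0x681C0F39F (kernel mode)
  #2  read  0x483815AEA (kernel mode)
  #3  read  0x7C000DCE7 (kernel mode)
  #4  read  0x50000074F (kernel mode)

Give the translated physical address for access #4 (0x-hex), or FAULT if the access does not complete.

Per-access translation:
#0 VA=0x483815AEA (r,kernel):
  lvl0: tbl 0x29, slot 18 ⇒ 0x2A007 (P1/RW1/US1/PS0)
  lvl1: tbl 0x2A, slot 28 ⇒ 0x2E007 (P1/RW1/US1/PS0)
  lvl2: tbl 0x2E, slot 21 ⇒ 0x30007 (P1/RW1/US1/PS0)
  → PA=0x30AEA  (3 entries read)
#1 VA=0x681C0F39F (r,kernel):
  lvl0: tbl 0x29, slot 26 ⇒ 0x33007 (P1/RW1/US1/PS0)
  lvl1: tbl 0x33, slot 14 ⇒ 0x35007 (P1/RW1/US1/PS0)
  lvl2: tbl 0x35, slot 15 ⇒ 0x38007 (P1/RW1/US1/PS0)
  → PA=0x3839F  (3 entries read)
#2 VA=0x483815AEA (r,kernel):
  TLB hit vpn=0x483815 → PA=0x30AEA
#3 VA=0x7C000DCE7 (r,kernel):
  lvl0: tbl 0x29, slot 31 ⇒ 0x3A007 (P1/RW1/US1/PS0)
  lvl1: tbl 0x3A, slot 0 ⇒ 0x3B007 (P1/RW1/US1/PS0)
  lvl2: tbl 0x3B, slot 13 ⇒ 0x3E007 (P1/RW1/US1/PS0)
  → PA=0x3ECE7  (3 entries read)
#4 VA=0x50000074F (r,kernel):
  lvl0: tbl 0x29, slot 20 ⇒ 0x54000 (P0/RW0/US0/PS0)
  ⇒ fault: PAGE_NOT_PRESENT  — 1 lookups

Access #4 PA: FAULT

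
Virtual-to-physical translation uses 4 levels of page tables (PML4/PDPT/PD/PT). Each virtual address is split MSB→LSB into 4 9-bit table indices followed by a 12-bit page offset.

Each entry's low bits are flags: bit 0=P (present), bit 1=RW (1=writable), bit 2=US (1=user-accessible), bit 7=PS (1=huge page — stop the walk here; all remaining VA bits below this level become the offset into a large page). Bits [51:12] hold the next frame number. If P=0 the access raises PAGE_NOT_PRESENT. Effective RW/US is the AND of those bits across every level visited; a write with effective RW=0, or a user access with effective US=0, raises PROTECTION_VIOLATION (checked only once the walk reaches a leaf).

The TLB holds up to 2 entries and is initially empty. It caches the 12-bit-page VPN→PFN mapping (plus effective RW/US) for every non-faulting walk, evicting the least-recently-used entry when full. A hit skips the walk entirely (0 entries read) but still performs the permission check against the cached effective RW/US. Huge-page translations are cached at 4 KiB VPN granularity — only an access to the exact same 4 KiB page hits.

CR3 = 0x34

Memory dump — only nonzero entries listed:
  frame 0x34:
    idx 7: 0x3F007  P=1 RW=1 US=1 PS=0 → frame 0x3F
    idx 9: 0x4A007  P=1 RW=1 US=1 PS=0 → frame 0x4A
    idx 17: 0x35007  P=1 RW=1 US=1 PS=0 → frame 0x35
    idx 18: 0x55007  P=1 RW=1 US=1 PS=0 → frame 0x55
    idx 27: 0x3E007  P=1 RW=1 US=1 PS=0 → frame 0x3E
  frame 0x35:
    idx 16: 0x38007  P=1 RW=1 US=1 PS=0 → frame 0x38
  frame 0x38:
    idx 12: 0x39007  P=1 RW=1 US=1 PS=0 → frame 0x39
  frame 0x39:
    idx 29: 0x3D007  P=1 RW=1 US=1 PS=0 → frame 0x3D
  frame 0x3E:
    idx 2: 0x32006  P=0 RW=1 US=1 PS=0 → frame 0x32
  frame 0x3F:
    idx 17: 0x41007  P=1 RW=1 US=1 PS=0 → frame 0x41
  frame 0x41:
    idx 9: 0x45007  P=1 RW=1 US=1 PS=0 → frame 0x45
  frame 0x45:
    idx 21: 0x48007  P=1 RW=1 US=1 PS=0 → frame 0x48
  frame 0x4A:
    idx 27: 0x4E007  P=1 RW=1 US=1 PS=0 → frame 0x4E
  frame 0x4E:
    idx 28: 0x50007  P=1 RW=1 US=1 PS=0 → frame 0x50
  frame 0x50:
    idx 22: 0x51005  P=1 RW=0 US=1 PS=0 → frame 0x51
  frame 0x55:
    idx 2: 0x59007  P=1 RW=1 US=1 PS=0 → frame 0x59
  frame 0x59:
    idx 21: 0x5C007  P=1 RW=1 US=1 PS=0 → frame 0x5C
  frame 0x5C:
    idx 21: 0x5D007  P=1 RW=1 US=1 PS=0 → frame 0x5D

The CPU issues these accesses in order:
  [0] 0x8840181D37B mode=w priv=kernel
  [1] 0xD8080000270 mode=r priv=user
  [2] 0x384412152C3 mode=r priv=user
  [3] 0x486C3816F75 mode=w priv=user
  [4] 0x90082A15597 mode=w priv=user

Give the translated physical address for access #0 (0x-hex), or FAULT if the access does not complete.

Trace:
#0 VA=0x8840181D37B (w,kernel):
  [0] read 0x34 idx=17: raw=0x35007 flags P=1 W=1 U=1 S=0
  [1] read 0x35 idx=16: raw=0x38007 flags P=1 W=1 U=1 S=0
  [2] read 0x38 idx=12: raw=0x39007 flags P=1 W=1 U=1 S=0
  [3] read 0x39 idx=29: raw=0x3D007 flags P=1 W=1 U=1 S=0
  ✓ 0x3D37B  — 4 lookups
#1 VA=0xD8080000270 (r,user):
  [0] read 0x34 idx=27: raw=0x3E007 flags P=1 W=1 U=1 S=0
  [1] read 0x3E idx=2: raw=0x32006 flags P=0 W=1 U=1 S=0
  → PAGE_NOT_PRESENT  (2 entries read)
#2 VA=0x384412152C3 (r,user):
  [0] read 0x34 idx=7: raw=0x3F007 flags P=1 W=1 U=1 S=0
  [1] read 0x3F idx=17: raw=0x41007 flags P=1 W=1 U=1 S=0
  [2] read 0x41 idx=9: raw=0x45007 flags P=1 W=1 U=1 S=0
  [3] read 0x45 idx=21: raw=0x48007 flags P=1 W=1 U=1 S=0
  ✓ 0x482C3  — 4 lookups
#3 VA=0x486C3816F75 (w,user):
  [0] read 0x34 idx=9: raw=0x4A007 flags P=1 W=1 U=1 S=0
  [1] read 0x4A idx=27: raw=0x4E007 flags P=1 W=1 U=1 S=0
  [2] read 0x4E idx=28: raw=0x50007 flags P=1 W=1 U=1 S=0
  [3] read 0x50 idx=22: raw=0x51005 flags P=1 W=0 U=1 S=0
  → PROTECTION_VIOLATION  (4 entries read)
#4 VA=0x90082A15597 (w,user):
  [0] read 0x34 idx=18: raw=0x55007 flags P=1 W=1 U=1 S=0
  [1] read 0x55 idx=2: raw=0x59007 flags P=1 W=1 U=1 S=0
  [2] read 0x59 idx=21: raw=0x5C007 flags P=1 W=1 U=1 S=0
  [3] read 0x5C idx=21: raw=0x5D007 flags P=1 W=1 U=1 S=0
  ✓ 0x5D597  — 4 lookups

Access #0 PA: 0x3D37B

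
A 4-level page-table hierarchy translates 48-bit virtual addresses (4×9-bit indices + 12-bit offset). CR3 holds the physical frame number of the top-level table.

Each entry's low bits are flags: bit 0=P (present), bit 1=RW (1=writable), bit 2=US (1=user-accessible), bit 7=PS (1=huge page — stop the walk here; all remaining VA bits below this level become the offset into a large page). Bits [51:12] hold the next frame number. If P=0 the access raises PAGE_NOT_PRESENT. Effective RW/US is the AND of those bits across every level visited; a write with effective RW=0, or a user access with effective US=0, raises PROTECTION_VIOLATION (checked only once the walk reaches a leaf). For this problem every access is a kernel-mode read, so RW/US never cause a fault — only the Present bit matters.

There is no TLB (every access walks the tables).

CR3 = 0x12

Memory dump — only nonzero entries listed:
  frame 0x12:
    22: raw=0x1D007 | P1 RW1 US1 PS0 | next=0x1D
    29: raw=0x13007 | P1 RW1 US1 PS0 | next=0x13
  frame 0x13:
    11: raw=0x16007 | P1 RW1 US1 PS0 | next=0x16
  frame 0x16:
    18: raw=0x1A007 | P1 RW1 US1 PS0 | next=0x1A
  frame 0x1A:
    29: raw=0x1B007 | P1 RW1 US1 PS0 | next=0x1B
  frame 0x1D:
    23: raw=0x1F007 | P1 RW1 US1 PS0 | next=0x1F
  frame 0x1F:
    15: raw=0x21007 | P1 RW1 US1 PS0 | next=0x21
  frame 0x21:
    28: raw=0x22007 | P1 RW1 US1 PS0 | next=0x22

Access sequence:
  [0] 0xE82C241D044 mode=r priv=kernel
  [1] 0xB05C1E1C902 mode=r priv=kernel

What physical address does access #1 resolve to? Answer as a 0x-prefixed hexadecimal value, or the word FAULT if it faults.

Trace:
#0 VA=0xE82C241D044 (r,kernel):
  L0 @0x12[29] → 0x13007  P=1,RW=1,US=1,PS=0
  L1 @0x13[11] → 0x16007  P=1,RW=1,US=1,PS=0
  L2 @0x16[18] → 0x1A007  P=1,RW=1,US=1,PS=0
  L3 @0x1A[29] → 0x1B007  P=1,RW=1,US=1,PS=0
  → PA=0x1B044  (4 entries read)
#1 VA=0xB05C1E1C902 (r,kernel):
  L0 @0x12[22] → 0x1D007  P=1,RW=1,US=1,PS=0
  L1 @0x1D[23] → 0x1F007  P=1,RW=1,US=1,PS=0
  L2 @0x1F[15] → 0x21007  P=1,RW=1,US=1,PS=0
  L3 @0x21[28] → 0x22007  P=1,RW=1,US=1,PS=0
  → PA=0x22902  (4 entries read)

Access #1 PA: 0x22902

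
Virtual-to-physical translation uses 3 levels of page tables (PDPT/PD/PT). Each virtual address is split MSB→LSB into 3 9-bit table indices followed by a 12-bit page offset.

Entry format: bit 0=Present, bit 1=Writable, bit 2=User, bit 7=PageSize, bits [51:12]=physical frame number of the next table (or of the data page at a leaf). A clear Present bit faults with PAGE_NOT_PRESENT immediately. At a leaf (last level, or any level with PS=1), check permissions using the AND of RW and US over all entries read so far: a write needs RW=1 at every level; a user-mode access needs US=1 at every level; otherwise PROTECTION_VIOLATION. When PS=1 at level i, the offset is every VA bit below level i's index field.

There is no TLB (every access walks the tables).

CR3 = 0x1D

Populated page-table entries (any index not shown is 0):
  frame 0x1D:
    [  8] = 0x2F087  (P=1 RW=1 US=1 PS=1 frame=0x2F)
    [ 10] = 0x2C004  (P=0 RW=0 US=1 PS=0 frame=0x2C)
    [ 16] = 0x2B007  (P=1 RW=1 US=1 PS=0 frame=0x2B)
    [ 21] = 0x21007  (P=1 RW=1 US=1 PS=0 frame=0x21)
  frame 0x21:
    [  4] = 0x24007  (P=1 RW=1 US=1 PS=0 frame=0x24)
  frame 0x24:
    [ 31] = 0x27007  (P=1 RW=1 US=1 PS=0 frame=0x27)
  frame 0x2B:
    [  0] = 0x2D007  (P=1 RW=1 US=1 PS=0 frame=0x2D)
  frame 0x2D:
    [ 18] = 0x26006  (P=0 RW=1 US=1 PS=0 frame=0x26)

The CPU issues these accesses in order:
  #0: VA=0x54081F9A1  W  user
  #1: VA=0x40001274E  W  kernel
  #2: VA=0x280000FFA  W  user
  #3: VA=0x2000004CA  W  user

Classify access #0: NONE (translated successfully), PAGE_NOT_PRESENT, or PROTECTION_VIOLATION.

Per-access translation:
#0 VA=0x54081F9A1 (w,user):
  L0 @0x1D[21] → 0x21007  P=1,RW=1,US=1,PS=0
  L1 @0x21[4] → 0x24007  P=1,RW=1,US=1,PS=0
  L2 @0x24[31] → 0x27007  P=1,RW=1,US=1,PS=0
  ⇒ phys 0x279A1  [3 reads]
#1 VA=0x40001274E (w,kernel):
  L0 @0x1D[16] → 0x2B007  P=1,RW=1,US=1,PS=0
  L1 @0x2B[0] → 0x2D007  P=1,RW=1,US=1,PS=0
  L2 @0x2D[18] → 0x26006  P=0,RW=1,US=1,PS=0
  ✗ PAGE_NOT_PRESENT  [3 reads]
#2 VA=0x280000FFA (w,user):
  L0 @0x1D[10] → 0x2C004  P=0,RW=0,US=1,PS=0
  ✗ PAGE_NOT_PRESENT  [1 reads]
#3 VA=0x2000004CA (w,user):
  L0 @0x1D[8] → 0x2F087  P=1,RW=1,US=1,PS=1
  ⇒ phys 0x2F4CA (huge @L0)  [1 reads]

Access #0 fault: NONE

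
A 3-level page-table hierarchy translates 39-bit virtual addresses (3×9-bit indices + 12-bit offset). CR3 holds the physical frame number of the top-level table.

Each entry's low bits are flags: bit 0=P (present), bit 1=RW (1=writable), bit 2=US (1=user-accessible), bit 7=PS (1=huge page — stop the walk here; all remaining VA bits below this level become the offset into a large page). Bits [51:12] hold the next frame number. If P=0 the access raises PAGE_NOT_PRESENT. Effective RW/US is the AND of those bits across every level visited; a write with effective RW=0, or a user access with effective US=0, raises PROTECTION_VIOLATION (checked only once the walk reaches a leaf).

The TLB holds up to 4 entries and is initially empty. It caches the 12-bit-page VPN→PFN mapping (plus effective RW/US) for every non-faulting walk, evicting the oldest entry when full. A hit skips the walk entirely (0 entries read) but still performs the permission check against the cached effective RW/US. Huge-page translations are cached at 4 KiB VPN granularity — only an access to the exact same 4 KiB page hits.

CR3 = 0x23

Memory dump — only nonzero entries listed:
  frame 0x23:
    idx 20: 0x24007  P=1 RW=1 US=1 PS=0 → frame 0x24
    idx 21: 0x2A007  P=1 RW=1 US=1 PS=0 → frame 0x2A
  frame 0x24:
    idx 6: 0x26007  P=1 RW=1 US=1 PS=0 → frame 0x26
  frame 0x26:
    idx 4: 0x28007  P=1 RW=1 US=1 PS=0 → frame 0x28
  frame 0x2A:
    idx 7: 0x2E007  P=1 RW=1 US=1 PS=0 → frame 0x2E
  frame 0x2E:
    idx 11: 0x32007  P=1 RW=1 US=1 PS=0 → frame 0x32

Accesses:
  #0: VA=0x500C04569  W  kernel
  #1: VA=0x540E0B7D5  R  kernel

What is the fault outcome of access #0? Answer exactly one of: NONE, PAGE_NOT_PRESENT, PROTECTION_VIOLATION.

Trace:
#0 VA=0x500C04569 (w,kernel):
  L0: frame=0x23 idx=20 entry=0x24007 [P=1 RW=1 US=1 PS=0]
  L1: frame=0x24 idx=6 entry=0x26007 [P=1 RW=1 US=1 PS=0]
  L2: frame=0x26 idx=4 entry=0x28007 [P=1 RW=1 US=1 PS=0]
  ✓ 0x28569  — 3 lookups
#1 VA=0x540E0B7D5 (r,kernel):
  L0: frame=0x23 idx=21 entry=0x2A007 [P=1 RW=1 US=1 PS=0]
  L1: frame=0x2A idx=7 entry=0x2E007 [P=1 RW=1 US=1 PS=0]
  L2: frame=0x2E idx=11 entry=0x32007 [P=1 RW=1 US=1 PS=0]
  ✓ 0x327D5  — 3 lookups

Access #0 fault: NONE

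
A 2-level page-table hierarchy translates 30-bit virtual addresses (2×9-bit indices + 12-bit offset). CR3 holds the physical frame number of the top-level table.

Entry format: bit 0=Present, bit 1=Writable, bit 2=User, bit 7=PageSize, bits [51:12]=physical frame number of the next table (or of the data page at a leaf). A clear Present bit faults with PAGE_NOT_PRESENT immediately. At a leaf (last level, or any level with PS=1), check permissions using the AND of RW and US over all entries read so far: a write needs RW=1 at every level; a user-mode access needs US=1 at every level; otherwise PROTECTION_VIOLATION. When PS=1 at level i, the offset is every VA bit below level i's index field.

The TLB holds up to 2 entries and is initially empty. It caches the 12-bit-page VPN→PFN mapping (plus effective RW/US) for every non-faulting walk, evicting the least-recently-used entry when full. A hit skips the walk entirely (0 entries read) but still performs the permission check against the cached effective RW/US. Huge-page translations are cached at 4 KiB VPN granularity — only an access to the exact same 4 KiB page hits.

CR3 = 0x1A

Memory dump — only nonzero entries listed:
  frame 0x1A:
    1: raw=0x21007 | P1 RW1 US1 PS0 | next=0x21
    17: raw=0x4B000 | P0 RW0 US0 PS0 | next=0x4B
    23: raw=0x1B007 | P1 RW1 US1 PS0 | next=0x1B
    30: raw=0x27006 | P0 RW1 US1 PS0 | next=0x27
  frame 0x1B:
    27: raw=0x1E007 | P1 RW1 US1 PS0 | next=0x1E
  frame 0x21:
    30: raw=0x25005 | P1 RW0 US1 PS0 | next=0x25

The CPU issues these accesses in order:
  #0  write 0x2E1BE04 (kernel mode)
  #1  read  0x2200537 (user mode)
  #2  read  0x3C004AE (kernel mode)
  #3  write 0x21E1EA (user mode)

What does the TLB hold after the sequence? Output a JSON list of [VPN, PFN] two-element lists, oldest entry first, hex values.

Per-access translation:
#0 VA=0x2E1BE04 (w,kernel):
  lvl0: tbl 0x1A, slot 23 ⇒ 0x1B007 (P1/RW1/US1/PS0)
  lvl1: tbl 0x1B, slot 27 ⇒ 0x1E007 (P1/RW1/US1/PS0)
  ✓ 0x1EE04  — 2 lookups
#1 VA=0x2200537 (r,user):
  lvl0: tbl 0x1A, slot 17 ⇒ 0x4B000 (P0/RW0/US0/PS0)
  → PAGE_NOT_PRESENT  (1 entries read)
#2 VA=0x3C004AE (r,kernel):
  lvl0: tbl 0x1A, slot 30 ⇒ 0x27006 (P0/RW1/US1/PS0)
  → PAGE_NOT_PRESENT  (1 entries read)
#3 VA=0x21E1EA (w,user):
  lvl0: tbl 0x1A, slot 1 ⇒ 0x21007 (P1/RW1/US1/PS0)
  lvl1: tbl 0x21, slot 30 ⇒ 0x25005 (P1/RW0/US1/PS0)
  → PROTECTION_VIOLATION  (2 entries read)

TLB: [["0x2E1B", "0x1E"]]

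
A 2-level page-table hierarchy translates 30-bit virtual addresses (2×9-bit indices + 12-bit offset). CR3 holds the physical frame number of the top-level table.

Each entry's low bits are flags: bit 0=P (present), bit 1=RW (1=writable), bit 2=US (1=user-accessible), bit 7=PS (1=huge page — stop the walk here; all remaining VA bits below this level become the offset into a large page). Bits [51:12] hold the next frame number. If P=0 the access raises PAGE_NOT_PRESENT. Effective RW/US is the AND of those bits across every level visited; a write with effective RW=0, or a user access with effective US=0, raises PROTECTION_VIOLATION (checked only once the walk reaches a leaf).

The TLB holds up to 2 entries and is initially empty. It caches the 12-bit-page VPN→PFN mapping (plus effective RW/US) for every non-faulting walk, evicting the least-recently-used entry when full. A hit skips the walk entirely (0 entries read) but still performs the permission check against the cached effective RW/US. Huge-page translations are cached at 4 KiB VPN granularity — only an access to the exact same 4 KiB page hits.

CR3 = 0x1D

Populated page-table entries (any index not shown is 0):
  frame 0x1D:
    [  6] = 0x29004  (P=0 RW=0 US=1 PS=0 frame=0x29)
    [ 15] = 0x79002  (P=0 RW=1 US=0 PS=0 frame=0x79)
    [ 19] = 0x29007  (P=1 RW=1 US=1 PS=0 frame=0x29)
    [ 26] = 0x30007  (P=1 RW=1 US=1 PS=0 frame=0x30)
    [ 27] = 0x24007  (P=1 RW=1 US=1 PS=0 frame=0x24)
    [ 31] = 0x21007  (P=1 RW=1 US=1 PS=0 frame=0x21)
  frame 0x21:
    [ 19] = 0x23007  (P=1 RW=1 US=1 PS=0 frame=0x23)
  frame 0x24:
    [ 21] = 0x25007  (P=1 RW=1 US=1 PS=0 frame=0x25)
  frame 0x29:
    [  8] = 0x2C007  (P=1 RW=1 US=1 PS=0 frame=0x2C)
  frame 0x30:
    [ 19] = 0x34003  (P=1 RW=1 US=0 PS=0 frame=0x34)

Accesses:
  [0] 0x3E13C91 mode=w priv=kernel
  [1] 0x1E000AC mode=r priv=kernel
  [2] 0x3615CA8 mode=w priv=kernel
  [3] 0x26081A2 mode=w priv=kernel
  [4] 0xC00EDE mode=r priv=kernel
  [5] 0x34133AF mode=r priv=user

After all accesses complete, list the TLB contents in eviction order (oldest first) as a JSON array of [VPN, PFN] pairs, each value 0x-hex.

Walk each access:
#0 VA=0x3E13C91 (w,kernel):
  L0 @0x1D[31] → 0x21007  P=1,RW=1,US=1,PS=0
  L1 @0x21[19] → 0x23007  P=1,RW=1,US=1,PS=0
  ✓ 0x23C91  — 2 lookups
#1 VA=0x1E000AC (r,kernel):
  L0 @0x1D[15] → 0x79002  P=0,RW=1,US=0,PS=0
  → PAGE_NOT_PRESENT  (1 entries read)
#2 VA=0x3615CA8 (w,kernel):
  L0 @0x1D[27] → 0x24007  P=1,RW=1,US=1,PS=0
  L1 @0x24[21] → 0x25007  P=1,RW=1,US=1,PS=0
  ✓ 0x25CA8  — 2 lookups
#3 VA=0x26081A2 (w,kernel):
  L0 @0x1D[19] → 0x29007  P=1,RW=1,US=1,PS=0
  L1 @0x29[8] → 0x2C007  P=1,RW=1,US=1,PS=0
  ✓ 0x2C1A2  — 2 lookups
#4 VA=0xC00EDE (r,kernel):
  L0 @0x1D[6] → 0x29004  P=0,RW=0,US=1,PS=0
  → PAGE_NOT_PRESENT  (1 entries read)
#5 VA=0x34133AF (r,user):
  L0 @0x1D[26] → 0x30007  P=1,RW=1,US=1,PS=0
  L1 @0x30[19] → 0x34003  P=1,RW=1,US=0,PS=0
  → PROTECTION_VIOLATION  (2 entries read)

TLB: [["0x3615", "0x25"], ["0x2608", "0x2C"]]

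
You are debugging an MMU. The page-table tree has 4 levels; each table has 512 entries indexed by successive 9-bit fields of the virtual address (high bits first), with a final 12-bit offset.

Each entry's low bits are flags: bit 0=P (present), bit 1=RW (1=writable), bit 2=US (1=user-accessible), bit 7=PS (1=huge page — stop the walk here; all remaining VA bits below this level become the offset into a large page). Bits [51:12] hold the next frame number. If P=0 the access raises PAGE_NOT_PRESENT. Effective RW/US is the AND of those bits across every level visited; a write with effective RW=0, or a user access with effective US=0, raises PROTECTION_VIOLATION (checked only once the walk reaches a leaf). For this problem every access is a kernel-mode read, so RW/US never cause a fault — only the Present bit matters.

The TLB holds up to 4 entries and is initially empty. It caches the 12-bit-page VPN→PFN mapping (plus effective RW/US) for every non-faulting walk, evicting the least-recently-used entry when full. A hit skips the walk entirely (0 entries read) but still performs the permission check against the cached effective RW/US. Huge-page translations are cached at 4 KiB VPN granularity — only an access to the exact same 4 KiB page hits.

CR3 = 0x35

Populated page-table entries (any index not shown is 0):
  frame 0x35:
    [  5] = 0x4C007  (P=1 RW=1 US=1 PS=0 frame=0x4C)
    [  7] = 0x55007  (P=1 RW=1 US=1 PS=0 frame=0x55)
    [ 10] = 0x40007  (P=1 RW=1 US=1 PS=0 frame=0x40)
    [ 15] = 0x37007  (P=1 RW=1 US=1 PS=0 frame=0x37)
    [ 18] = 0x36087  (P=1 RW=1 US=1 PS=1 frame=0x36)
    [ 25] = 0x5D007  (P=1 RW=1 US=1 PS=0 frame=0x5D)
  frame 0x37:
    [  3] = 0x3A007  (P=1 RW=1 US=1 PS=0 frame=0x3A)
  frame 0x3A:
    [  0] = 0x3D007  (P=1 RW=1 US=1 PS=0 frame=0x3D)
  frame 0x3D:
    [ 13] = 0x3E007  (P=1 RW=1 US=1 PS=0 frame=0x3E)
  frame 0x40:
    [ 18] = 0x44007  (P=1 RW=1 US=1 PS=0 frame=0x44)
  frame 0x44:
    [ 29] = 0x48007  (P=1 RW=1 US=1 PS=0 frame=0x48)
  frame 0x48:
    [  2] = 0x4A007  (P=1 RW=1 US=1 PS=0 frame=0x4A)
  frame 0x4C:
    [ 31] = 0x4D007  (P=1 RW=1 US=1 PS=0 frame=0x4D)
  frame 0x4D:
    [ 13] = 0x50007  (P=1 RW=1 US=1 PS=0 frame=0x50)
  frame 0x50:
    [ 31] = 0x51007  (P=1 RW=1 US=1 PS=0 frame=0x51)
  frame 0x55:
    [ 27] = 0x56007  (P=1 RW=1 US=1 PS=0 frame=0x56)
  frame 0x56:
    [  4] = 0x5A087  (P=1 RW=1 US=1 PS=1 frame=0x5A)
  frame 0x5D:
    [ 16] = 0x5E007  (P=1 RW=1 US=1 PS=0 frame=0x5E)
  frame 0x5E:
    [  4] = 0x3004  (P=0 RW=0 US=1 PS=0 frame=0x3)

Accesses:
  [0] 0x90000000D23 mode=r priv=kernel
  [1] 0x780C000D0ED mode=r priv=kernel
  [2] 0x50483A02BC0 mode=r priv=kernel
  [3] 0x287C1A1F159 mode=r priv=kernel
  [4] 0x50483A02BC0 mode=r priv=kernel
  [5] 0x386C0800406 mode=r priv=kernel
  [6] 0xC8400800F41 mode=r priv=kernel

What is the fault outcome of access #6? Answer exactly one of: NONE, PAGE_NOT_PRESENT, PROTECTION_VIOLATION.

Trace:
#0 VA=0x90000000D23 (r,kernel):
  [0] read 0x35 idx=18: raw=0x36087 flags P=1 W=1 U=1 S=1
  → PA=0x36D23 (huge @L0)  (1 entries read)
#1 VA=0x780C000D0ED (r,kernel):
  [0] read 0x35 idx=15: raw=0x37007 flags P=1 W=1 U=1 S=0
  [1] read 0x37 idx=3: raw=0x3A007 flags P=1 W=1 U=1 S=0
  [2] read 0x3A idx=0: raw=0x3D007 flags P=1 W=1 U=1 S=0
  [3] read 0x3D idx=13: raw=0x3E007 flags P=1 W=1 U=1 S=0
  → PA=0x3E0ED  (4 entries read)
#2 VA=0x50483A02BC0 (r,kernel):
  [0] read 0x35 idx=10: raw=0x40007 flags P=1 W=1 U=1 S=0
  [1] read 0x40 idx=18: raw=0x44007 flags P=1 W=1 U=1 S=0
  [2] read 0x44 idx=29: raw=0x48007 flags P=1 W=1 U=1 S=0
  [3] read 0x48 idx=2: raw=0x4A007 flags P=1 W=1 U=1 S=0
  → PA=0x4ABC0  (4 entries read)
#3 VA=0x287C1A1F159 (r,kernel):
  [0] read 0x35 idx=5: raw=0x4C007 flags P=1 W=1 U=1 S=0
  [1] read 0x4C idx=31: raw=0x4D007 flags P=1 W=1 U=1 S=0
  [2] read 0x4D idx=13: raw=0x50007 flags P=1 W=1 U=1 S=0
  [3] read 0x50 idx=31: raw=0x51007 flags P=1 W=1 U=1 S=0
  → PA=0x51159  (4 entries read)
#4 VA=0x50483A02BC0 (r,kernel):
  TLB hit vpn=0x50483A02 → PA=0x4ABC0
#5 VA=0x386C0800406 (r,kernel):
  [0] read 0x35 idx=7: raw=0x55007 flags P=1 W=1 U=1 S=0
  [1] read 0x55 idx=27: raw=0x56007 flags P=1 W=1 U=1 S=0
  [2] read 0x56 idx=4: raw=0x5A087 flags P=1 W=1 U=1 S=1
  → PA=0x5A406 (huge @L2)  (3 entries read)
#6 VA=0xC8400800F41 (r,kernel):
  [0] read 0x35 idx=25: raw=0x5D007 flags P=1 W=1 U=1 S=0
  [1] read 0x5D idx=16: raw=0x5E007 flags P=1 W=1 U=1 S=0
  [2] read 0x5E idx=4: raw=0x3004 flags P=0 W=0 U=1 S=0
  → PAGE_NOT_PRESENT  (3 entries read)

Access #6 fault: PAGE_NOT_PRESENT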